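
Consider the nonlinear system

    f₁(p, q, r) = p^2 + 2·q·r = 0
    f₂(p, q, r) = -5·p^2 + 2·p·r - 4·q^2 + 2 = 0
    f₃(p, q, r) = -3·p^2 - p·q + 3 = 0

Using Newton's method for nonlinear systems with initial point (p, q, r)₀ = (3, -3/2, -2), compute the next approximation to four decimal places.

(1.6364, -0.5000, -1.0606)

At (3, -3/2, -2): F = (15.0000, -64.0000, -19.5000).
Jacobian J = [[2·p, 2·r, 2·q], [-10·p + 2·r, -8·q, 2·p], [-6·p - q, -p, 0]].
At the point, J = [[6.0000, -4.0000, -3.0000], [-34.0000, 12.0000, 6.0000], [-16.5000, -3.0000, 0.0000]] (det J = -396.0000).
Solving J·Δ = −F gives Δ = (-1.3636, 1.0000, 0.9394).
Then the next iterate is (p, q, r)₁ = (1.6364, -0.5000, -1.0606).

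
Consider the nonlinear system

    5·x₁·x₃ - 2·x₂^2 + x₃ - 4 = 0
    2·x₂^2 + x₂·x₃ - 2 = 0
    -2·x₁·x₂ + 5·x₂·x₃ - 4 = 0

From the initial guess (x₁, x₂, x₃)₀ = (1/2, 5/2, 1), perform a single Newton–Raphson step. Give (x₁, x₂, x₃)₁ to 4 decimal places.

At (1/2, 5/2, 1): F = (-13.0000, 13.0000, 6.0000).
Jacobian J = [[5·x₃, -4·x₂, 5·x₁ + 1], [0, 4·x₂ + x₃, x₂], [-2·x₂, -2·x₁ + 5·x₃, 5·x₂]].
At the point, J = [[5.0000, -10.0000, 3.5000], [0.0000, 11.0000, 2.5000], [-5.0000, 4.0000, 12.5000]] (det J = 955.0000).
Solving J·Δ = −F gives Δ = (0.2424, -1.1806, -0.0052).
Then the next iterate is (x₁, x₂, x₃)₁ = (0.7424, 1.3194, 0.9948).

(0.7424, 1.3194, 0.9948)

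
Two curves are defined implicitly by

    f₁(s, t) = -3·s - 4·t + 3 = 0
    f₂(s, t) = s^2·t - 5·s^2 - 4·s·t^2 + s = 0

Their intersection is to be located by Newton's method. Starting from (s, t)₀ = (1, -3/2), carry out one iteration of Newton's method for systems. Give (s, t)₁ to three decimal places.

(1.163, -0.122)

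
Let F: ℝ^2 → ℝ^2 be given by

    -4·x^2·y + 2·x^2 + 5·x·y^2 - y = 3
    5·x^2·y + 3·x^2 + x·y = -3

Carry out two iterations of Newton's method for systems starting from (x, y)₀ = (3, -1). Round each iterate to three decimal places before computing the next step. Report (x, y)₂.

At (3, -1): F = (67.000, -18.000).
Jacobian J = [[-8·x·y + 4·x + 5·y^2, -4·x^2 + 10·x·y - 1], [10·x·y + 6·x + y, 5·x^2 + x]].
At the point, J = [[41.000, -67.000], [-13.000, 48.000]] (det J = 1097.000).
Solving J·Δ = −F gives Δ = (-1.832, -0.121).
Then the next iterate is (x, y)₁ = (1.168, -1.121).
Round to (1.168, -1.121) and repeat: F = (14.30541, -1.86313), J = [[21.42983, -19.55018], [-7.20628, 7.98912]].
Δ = (-2.568, -2.083), so (x, y)₂ = (-1.400, -3.204).

(-1.400, -3.204)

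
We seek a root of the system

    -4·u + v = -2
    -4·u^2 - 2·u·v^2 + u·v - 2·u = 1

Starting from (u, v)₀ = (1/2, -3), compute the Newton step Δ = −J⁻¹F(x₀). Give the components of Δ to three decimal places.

(6.000, 27.000)

At (1/2, -3): F = (-3.000, -13.500).
Jacobian J = [[-4, 1], [-8·u - 2·v^2 + v - 2, -4·u·v + u]].
At the point, J = [[-4.000, 1.000], [-27.000, 6.500]] (det J = 1.000).
Solving J·Δ = −F gives Δ = (6.000, 27.000).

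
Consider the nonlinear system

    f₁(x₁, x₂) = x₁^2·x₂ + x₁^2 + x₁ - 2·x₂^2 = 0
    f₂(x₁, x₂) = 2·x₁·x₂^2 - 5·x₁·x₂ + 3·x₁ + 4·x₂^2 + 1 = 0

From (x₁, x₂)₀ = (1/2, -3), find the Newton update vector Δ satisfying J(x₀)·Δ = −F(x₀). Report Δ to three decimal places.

(-0.217, 1.452)

At (1/2, -3): F = (-18.000, 55.000).
Jacobian J = [[2·x₁·x₂ + 2·x₁ + 1, x₁^2 - 4·x₂], [2·x₂^2 - 5·x₂ + 3, 4·x₁·x₂ - 5·x₁ + 8·x₂]].
At the point, J = [[-1.000, 12.250], [36.000, -32.500]] (det J = -408.500).
Solving J·Δ = −F gives Δ = (-0.217, 1.452).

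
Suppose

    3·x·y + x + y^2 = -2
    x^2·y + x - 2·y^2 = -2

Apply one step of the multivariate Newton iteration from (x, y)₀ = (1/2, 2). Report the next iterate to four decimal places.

(-0.1519, 1.1025)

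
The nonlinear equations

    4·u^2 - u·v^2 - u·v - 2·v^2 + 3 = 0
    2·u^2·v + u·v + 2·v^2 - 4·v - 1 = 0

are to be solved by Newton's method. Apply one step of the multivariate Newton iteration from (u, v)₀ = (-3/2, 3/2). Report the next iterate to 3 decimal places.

(-0.667, 2.350)

At (-3/2, 3/2): F = (13.125, 2.000).
Jacobian J = [[8·u - v^2 - v, -2·u·v - u - 4·v], [4·u·v + v, 2·u^2 + u + 4·v - 4]].
At the point, J = [[-15.750, 0.000], [-7.500, 5.000]] (det J = -78.750).
Solving J·Δ = −F gives Δ = (0.833, 0.850).
Then the next iterate is (u, v)₁ = (-0.667, 2.350).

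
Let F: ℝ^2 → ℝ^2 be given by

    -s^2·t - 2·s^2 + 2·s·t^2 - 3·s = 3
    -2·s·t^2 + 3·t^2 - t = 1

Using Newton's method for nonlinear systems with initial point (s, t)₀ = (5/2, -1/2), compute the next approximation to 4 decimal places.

(0.5880, -0.4560)

At (5/2, -1/2): F = (-18.6250, -1.0000).
Jacobian J = [[-2·s·t - 4·s + 2·t^2 - 3, -s^2 + 4·s·t], [-2·t^2, -4·s·t + 6·t - 1]].
At the point, J = [[-10.0000, -11.2500], [-0.5000, 1.0000]] (det J = -15.6250).
Solving J·Δ = −F gives Δ = (-1.9120, 0.0440).
Then the next iterate is (s, t)₁ = (0.5880, -0.4560).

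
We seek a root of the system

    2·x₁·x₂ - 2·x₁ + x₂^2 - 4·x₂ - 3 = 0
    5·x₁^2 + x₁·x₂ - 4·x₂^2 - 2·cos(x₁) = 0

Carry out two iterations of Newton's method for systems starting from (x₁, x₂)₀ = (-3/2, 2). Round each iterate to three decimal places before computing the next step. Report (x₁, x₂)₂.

(0.930, -1.471)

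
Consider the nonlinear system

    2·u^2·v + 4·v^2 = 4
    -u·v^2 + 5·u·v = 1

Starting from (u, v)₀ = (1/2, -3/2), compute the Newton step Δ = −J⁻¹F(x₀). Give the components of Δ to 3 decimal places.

At (1/2, -3/2): F = (4.250, -5.875).
Jacobian J = [[4·u·v, 2·u^2 + 8·v], [-v^2 + 5·v, -2·u·v + 5·u]].
At the point, J = [[-3.000, -11.500], [-9.750, 4.000]] (det J = -124.125).
Solving J·Δ = −F gives Δ = (-0.407, 0.476).

(-0.407, 0.476)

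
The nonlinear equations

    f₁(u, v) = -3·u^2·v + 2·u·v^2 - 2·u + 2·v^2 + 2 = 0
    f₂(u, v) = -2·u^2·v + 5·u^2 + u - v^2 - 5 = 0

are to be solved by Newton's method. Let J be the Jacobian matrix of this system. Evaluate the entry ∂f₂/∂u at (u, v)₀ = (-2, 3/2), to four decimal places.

-7.0000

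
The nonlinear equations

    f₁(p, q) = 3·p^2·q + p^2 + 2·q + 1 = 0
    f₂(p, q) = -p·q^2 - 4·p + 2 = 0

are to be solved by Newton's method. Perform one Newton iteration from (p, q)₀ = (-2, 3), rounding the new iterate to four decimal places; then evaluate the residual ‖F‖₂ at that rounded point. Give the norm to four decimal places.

16.8027

At (-2, 3): F = (47.0000, 28.0000).
Jacobian J = [[6·p·q + 2·p, 3·p^2 + 2], [-q^2 - 4, -2·p·q]].
At the point, J = [[-40.0000, 14.0000], [-13.0000, 12.0000]] (det J = -298.0000).
Solving J·Δ = −F gives Δ = (0.5772, -1.7081).
Then the next iterate is (p, q)₁ = (-1.4228, 1.2919).
Re-evaluating at (-1.4228, 1.2919): F = (13.453971, 10.065861), so ‖F‖₂ = 16.8027.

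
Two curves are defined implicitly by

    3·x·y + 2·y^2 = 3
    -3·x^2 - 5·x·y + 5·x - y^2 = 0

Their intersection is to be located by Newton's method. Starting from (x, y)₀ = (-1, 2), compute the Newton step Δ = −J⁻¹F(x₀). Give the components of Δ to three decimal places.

At (-1, 2): F = (-1.000, -2.000).
Jacobian J = [[3·y, 3·x + 4·y], [-6·x - 5·y + 5, -5·x - 2·y]].
At the point, J = [[6.000, 5.000], [1.000, 1.000]] (det J = 1.000).
Solving J·Δ = −F gives Δ = (-9.000, 11.000).

(-9.000, 11.000)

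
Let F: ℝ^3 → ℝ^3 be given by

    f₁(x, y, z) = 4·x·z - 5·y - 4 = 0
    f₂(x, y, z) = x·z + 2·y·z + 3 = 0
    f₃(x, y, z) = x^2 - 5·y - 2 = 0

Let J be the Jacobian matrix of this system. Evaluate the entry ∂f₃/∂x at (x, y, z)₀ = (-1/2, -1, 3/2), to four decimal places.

-1.0000

∂f₃/∂x = 2·x.
At (-1/2, -1, 3/2) this is -1.0000.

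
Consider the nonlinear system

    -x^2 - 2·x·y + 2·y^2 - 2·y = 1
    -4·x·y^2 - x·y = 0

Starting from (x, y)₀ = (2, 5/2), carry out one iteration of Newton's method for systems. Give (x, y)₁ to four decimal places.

At (2, 5/2): F = (-7.5000, -55.0000).
Jacobian J = [[-2·x - 2·y, -2·x + 4·y - 2], [-4·y^2 - y, -8·x·y - x]].
At the point, J = [[-9.0000, 4.0000], [-27.5000, -42.0000]] (det J = 488.0000).
Solving J·Δ = −F gives Δ = (-1.0963, -0.5917).
Then the next iterate is (x, y)₁ = (0.9037, 1.9083).

(0.9037, 1.9083)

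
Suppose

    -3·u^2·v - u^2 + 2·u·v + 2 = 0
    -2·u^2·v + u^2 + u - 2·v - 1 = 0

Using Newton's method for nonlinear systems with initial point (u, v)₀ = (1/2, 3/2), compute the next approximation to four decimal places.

(1.1635, -0.3654)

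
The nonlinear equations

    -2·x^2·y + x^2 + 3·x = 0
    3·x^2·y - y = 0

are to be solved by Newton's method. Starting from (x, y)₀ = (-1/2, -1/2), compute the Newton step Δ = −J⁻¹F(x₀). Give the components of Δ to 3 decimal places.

At (-1/2, -1/2): F = (-1.000, 0.125).
Jacobian J = [[-4·x·y + 2·x + 3, -2·x^2], [6·x·y, 3·x^2 - 1]].
At the point, J = [[1.000, -0.500], [1.500, -0.250]] (det J = 0.500).
Solving J·Δ = −F gives Δ = (-0.625, -3.250).

(-0.625, -3.250)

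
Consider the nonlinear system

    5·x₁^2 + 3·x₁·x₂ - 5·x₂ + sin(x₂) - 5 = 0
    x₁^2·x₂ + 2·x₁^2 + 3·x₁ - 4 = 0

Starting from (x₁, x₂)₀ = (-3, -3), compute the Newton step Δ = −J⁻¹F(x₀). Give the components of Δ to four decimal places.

(1.8832, 0.5612)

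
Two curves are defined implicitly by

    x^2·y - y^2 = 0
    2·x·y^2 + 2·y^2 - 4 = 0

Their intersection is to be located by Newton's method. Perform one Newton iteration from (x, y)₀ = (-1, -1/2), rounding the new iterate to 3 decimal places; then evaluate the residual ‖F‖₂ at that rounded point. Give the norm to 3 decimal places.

346.382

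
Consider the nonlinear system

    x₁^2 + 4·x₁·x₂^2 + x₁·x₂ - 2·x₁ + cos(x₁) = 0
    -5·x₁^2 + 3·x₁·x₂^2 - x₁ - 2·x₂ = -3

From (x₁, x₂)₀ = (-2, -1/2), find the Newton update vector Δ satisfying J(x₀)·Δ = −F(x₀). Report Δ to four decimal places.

At (-2, -1/2): F = (6.583853, -15.5000).
Jacobian J = [[2·x₁ + 4·x₂^2 + x₂ - sin(x₁) - 2, 8·x₁·x₂ + x₁], [-10·x₁ + 3·x₂^2 - 1, 6·x₁·x₂ - 2]].
At the point, J = [[-4.590703, 6.0000], [19.7500, 4.0000]] (det J = -136.862810).
Solving J·Δ = −F gives Δ = (0.8719, -0.4302).

(0.8719, -0.4302)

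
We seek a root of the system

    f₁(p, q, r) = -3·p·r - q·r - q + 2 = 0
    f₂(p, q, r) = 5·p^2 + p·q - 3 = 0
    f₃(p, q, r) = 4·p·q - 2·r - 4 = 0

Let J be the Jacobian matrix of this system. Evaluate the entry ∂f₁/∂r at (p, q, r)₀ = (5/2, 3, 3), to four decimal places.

-10.5000

∂f₁/∂r = -3·p - q.
At (5/2, 3, 3) this is -10.5000.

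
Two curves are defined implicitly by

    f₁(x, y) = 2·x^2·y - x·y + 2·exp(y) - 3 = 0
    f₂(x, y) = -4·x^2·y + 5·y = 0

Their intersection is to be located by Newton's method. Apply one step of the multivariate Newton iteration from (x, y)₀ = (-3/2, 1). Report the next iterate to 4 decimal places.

(-1.3901, 0.3296)

At (-3/2, 1): F = (8.436564, -4.0000).
Jacobian J = [[4·x·y - y, 2·x^2 - x + 2·exp(y)], [-8·x·y, -4·x^2 + 5]].
At the point, J = [[-7.0000, 11.436564], [12.0000, -4.0000]] (det J = -109.238764).
Solving J·Δ = −F gives Δ = (0.1099, -0.6704).
Then the next iterate is (x, y)₁ = (-1.3901, 0.3296).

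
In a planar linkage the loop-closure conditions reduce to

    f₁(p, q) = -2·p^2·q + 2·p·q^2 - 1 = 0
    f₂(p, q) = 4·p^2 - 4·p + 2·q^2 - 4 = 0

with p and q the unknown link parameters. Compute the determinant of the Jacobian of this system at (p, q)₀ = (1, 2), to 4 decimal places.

-24.0000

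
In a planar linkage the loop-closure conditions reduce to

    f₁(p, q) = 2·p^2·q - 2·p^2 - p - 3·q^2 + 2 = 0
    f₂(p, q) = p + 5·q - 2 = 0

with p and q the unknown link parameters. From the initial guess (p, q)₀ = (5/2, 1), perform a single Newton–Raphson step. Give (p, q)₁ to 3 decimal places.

(-2.130, 0.826)

At (5/2, 1): F = (-3.500, 5.500).
Jacobian J = [[4·p·q - 4·p - 1, 2·p^2 - 6·q], [1, 5]].
At the point, J = [[-1.000, 6.500], [1.000, 5.000]] (det J = -11.500).
Solving J·Δ = −F gives Δ = (-4.630, -0.174).
Then the next iterate is (p, q)₁ = (-2.130, 0.826).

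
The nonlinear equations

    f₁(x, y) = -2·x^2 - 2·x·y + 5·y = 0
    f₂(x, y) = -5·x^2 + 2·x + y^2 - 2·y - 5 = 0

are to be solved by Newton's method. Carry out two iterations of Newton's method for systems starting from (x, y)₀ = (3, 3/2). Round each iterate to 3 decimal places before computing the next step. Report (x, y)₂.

At (3, 3/2): F = (-19.500, -44.750).
Jacobian J = [[-4·x - 2·y, -2·x + 5], [-10·x + 2, 2·y - 2]].
At the point, J = [[-15.000, -1.000], [-28.000, 1.000]] (det J = -43.000).
Solving J·Δ = −F gives Δ = (-1.494, 2.913).
Then the next iterate is (x, y)₁ = (1.506, 4.413).
Round to (1.506, 4.413) and repeat: F = (4.23697, -2.67961), J = [[-14.850, 1.988], [-13.060, 6.826]].
Δ = (0.454, 1.262), so (x, y)₂ = (1.960, 5.675).

(1.960, 5.675)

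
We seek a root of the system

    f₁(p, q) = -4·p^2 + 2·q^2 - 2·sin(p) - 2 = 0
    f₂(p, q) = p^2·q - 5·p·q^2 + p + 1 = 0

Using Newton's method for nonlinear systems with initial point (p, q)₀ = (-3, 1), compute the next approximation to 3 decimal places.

At (-3, 1): F = (-35.71776, 22.000).
Jacobian J = [[-8·p - 2·cos(p), 4·q], [2·p·q - 5·q^2 + 1, p^2 - 10·p·q]].
At the point, J = [[25.97998, 4.000], [-10.000, 39.000]] (det J = 1053.21941).
Solving J·Δ = −F gives Δ = (1.406, -0.204).
Then the next iterate is (p, q)₁ = (-1.594, 0.796).

(-1.594, 0.796)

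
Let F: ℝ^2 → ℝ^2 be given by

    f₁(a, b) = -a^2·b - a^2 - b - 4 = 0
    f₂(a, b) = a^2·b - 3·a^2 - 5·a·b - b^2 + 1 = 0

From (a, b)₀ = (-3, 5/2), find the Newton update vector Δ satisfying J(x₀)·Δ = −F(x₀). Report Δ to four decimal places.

(1.4622, -0.7294)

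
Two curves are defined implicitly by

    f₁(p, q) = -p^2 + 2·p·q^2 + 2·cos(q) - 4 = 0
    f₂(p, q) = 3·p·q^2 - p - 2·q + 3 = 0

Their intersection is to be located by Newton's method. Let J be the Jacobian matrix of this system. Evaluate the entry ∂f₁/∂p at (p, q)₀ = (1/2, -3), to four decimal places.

17.0000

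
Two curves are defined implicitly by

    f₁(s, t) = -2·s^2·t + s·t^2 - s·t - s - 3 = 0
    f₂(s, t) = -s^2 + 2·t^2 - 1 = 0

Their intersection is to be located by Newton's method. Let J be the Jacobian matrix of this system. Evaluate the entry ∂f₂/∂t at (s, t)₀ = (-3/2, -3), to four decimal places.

-12.0000

∂f₂/∂t = 4·t.
At (-3/2, -3) this is -12.0000.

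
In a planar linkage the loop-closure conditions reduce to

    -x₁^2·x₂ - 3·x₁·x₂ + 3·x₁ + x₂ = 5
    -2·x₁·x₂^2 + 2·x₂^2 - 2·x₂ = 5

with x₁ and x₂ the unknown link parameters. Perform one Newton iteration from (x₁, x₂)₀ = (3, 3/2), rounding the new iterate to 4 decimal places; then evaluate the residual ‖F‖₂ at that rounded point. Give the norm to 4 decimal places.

At (3, 3/2): F = (-21.5000, -17.0000).
Jacobian J = [[-2·x₁·x₂ - 3·x₂ + 3, -x₁^2 - 3·x₁ + 1], [-2·x₂^2, -4·x₁·x₂ + 4·x₂ - 2]].
At the point, J = [[-10.5000, -17.0000], [-4.5000, -14.0000]] (det J = 70.5000).
Solving J·Δ = −F gives Δ = (-0.1702, -1.1596).
Then the next iterate is (x₁, x₂)₁ = (2.8298, 0.3404).
Re-evaluating at (2.8298, 0.3404): F = (-1.785836, -6.104846), so ‖F‖₂ = 6.3607.

6.3607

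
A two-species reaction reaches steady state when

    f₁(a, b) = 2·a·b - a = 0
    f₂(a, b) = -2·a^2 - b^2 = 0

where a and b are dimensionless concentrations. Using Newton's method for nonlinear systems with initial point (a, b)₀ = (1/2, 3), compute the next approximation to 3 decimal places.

At (1/2, 3): F = (2.500, -9.500).
Jacobian J = [[2·b - 1, 2·a], [-4·a, -2·b]].
At the point, J = [[5.000, 1.000], [-2.000, -6.000]] (det J = -28.000).
Solving J·Δ = −F gives Δ = (-0.196, -1.518).
Then the next iterate is (a, b)₁ = (0.304, 1.482).

(0.304, 1.482)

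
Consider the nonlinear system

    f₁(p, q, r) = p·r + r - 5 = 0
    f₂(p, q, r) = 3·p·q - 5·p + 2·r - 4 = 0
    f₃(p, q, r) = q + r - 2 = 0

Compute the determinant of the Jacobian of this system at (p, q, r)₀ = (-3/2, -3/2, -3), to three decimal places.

J = [[r, 0, p + 1], [3·q - 5, 3·p, 2], [0, 1, 1]].
At the point, J = [[-3.000, 0.000, -0.500], [-9.500, -4.500, 2.000], [0.000, 1.000, 1.000]].
det J = 24.250.

24.250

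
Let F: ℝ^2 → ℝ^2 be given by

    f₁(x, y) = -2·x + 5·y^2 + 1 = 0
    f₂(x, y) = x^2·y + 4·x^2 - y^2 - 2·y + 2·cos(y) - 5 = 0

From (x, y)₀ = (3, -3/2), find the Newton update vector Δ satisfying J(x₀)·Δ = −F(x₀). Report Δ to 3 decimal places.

At (3, -3/2): F = (6.250, 18.39147).
Jacobian J = [[-2, 10·y], [2·x·y + 8·x, x^2 - 2·y - 2·sin(y) - 2]].
At the point, J = [[-2.000, -15.000], [15.000, 11.99499]] (det J = 201.01002).
Solving J·Δ = −F gives Δ = (-1.745, 0.649).

(-1.745, 0.649)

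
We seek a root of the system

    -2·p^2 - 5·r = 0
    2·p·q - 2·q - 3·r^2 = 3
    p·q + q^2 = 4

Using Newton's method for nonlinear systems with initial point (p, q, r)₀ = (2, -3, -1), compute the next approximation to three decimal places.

(1.058, -2.544, -0.094)

At (2, -3, -1): F = (-3.000, -12.000, -1.000).
Jacobian J = [[-4·p, 0, -5], [2·q, 2·p - 2, -6·r], [q, p + 2·q, 0]].
At the point, J = [[-8.000, 0.000, -5.000], [-6.000, 2.000, 6.000], [-3.000, -4.000, 0.000]] (det J = -342.000).
Solving J·Δ = −F gives Δ = (-0.942, 0.456, 0.906).
Then the next iterate is (p, q, r)₁ = (1.058, -2.544, -0.094).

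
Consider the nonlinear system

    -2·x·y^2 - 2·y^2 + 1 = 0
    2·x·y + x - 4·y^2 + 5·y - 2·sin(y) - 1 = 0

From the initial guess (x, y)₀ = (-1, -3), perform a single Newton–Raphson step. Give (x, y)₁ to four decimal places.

(-0.9444, -1.3783)

At (-1, -3): F = (1.0000, -46.717760).
Jacobian J = [[-2·y^2, -4·x·y - 4·y], [2·y + 1, 2·x - 8·y - 2·cos(y) + 5]].
At the point, J = [[-18.0000, 0.0000], [-5.0000, 28.979985]] (det J = -521.639730).
Solving J·Δ = −F gives Δ = (0.0556, 1.6217).
Then the next iterate is (x, y)₁ = (-0.9444, -1.3783).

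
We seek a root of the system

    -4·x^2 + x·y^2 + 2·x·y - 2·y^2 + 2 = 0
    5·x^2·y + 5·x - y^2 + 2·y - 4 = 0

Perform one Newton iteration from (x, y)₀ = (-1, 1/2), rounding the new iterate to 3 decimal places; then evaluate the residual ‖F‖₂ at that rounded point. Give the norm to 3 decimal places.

4.439

At (-1, 1/2): F = (-3.750, -5.750).
Jacobian J = [[-8·x + y^2 + 2·y, 2·x·y + 2·x - 4·y], [10·x·y + 5, 5·x^2 - 2·y + 2]].
At the point, J = [[9.250, -5.000], [0.000, 6.000]] (det J = 55.500).
Solving J·Δ = −F gives Δ = (0.923, 0.958).
Then the next iterate is (x, y)₁ = (-0.077, 1.458).
Re-evaluating at (-0.077, 1.458): F = (-2.66346, -3.55154), so ‖F‖₂ = 4.439.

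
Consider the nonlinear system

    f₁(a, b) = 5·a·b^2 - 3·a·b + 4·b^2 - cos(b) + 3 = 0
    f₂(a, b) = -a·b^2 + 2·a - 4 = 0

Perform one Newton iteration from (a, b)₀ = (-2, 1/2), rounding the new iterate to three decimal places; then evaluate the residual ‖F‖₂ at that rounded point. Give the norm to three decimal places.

335.198

At (-2, 1/2): F = (3.62242, -7.500).
Jacobian J = [[5·b^2 - 3·b, 10·a·b - 3·a + 8·b + sin(b)], [-b^2 + 2, -2·a·b]].
At the point, J = [[-0.250, 0.47943], [1.750, 2.000]] (det J = -1.33899).
Solving J·Δ = −F gives Δ = (8.096, -3.334).
Then the next iterate is (a, b)₁ = (6.096, -2.834).
Re-evaluating at (6.096, -2.834): F = (332.70931, -40.76837), so ‖F‖₂ = 335.198.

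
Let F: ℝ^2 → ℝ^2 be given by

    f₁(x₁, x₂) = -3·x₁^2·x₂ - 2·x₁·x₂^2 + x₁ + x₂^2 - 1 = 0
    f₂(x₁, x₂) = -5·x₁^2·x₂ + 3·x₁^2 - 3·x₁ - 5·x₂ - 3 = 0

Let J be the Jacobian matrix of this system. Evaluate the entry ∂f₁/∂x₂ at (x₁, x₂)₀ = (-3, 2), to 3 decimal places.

1.000

∂f₁/∂x₂ = -3·x₁^2 - 4·x₁·x₂ + 2·x₂.
At (-3, 2) this is 1.000.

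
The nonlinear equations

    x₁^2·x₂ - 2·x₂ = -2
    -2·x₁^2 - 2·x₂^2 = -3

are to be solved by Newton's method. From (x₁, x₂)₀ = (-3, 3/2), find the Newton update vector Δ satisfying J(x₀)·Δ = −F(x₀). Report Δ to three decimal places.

(2.050, 0.850)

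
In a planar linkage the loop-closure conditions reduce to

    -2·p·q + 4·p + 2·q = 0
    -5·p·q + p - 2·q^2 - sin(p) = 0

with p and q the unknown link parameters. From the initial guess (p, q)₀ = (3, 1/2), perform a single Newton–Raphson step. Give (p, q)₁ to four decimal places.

At (3, 1/2): F = (10.0000, -5.141120).
Jacobian J = [[-2·q + 4, -2·p + 2], [-5·q - cos(p) + 1, -5·p - 4·q]].
At the point, J = [[3.0000, -4.0000], [-0.510008, -17.0000]] (det J = -53.040030).
Solving J·Δ = −F gives Δ = (-3.5928, -0.1946).
Then the next iterate is (p, q)₁ = (-0.5928, 0.3054).

(-0.5928, 0.3054)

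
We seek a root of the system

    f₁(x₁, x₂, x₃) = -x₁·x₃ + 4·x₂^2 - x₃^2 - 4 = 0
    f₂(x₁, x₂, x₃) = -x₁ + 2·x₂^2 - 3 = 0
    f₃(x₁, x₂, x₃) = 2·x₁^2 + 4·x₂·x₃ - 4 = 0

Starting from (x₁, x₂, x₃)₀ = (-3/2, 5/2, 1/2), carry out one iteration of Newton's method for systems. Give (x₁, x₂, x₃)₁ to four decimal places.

(-1.1285, 1.4372, 0.3855)

At (-3/2, 5/2, 1/2): F = (21.5000, 11.0000, 5.5000).
Jacobian J = [[-x₃, 8·x₂, -x₁ - 2·x₃], [-1, 4·x₂, 0], [4·x₁, 4·x₃, 4·x₂]].
At the point, J = [[-0.5000, 20.0000, 0.5000], [-1.0000, 10.0000, 0.0000], [-6.0000, 2.0000, 10.0000]] (det J = 179.0000).
Solving J·Δ = −F gives Δ = (0.3715, -1.0628, -0.1145).
Then the next iterate is (x₁, x₂, x₃)₁ = (-1.1285, 1.4372, 0.3855).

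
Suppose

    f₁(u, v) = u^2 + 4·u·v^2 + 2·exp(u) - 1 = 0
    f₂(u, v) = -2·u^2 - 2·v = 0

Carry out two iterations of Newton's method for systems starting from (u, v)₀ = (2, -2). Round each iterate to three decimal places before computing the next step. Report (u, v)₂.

(0.852, -0.525)

At (2, -2): F = (49.77811, -4.000).
Jacobian J = [[2·u + 4·v^2 + 2·exp(u), 8·u·v], [-4·u, -2]].
At the point, J = [[34.77811, -32.000], [-8.000, -2.000]] (det J = -325.55622).
Solving J·Δ = −F gives Δ = (-0.699, 0.796).
Then the next iterate is (u, v)₁ = (1.301, -1.204).
Round to (1.301, -1.204) and repeat: F = (15.58234, -0.97720), J = [[15.74640, -12.53123], [-5.204, -2.000]].
Δ = (-0.449, 0.679), so (u, v)₂ = (0.852, -0.525).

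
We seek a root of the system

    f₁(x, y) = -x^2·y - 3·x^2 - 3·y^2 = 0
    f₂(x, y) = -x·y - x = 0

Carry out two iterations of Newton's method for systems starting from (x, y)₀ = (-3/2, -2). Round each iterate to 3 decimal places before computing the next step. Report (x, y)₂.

At (-3/2, -2): F = (-14.250, -1.500).
Jacobian J = [[-2·x·y - 6·x, -x^2 - 6·y], [-y - 1, -x]].
At the point, J = [[3.000, 9.750], [1.000, 1.500]] (det J = -5.250).
Solving J·Δ = −F gives Δ = (-1.286, 1.857).
Then the next iterate is (x, y)₁ = (-2.786, -0.143).
Round to (-2.786, -0.143) and repeat: F = (-22.23680, 2.38760), J = [[15.91920, -6.90380], [-0.857, 2.786]].
Δ = (1.183, -0.493), so (x, y)₂ = (-1.603, -0.636).

(-1.603, -0.636)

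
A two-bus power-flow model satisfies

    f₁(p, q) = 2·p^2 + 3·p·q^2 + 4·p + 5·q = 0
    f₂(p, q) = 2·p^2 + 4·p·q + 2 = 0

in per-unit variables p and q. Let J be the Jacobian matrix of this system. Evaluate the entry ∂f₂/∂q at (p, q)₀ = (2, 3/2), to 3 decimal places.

∂f₂/∂q = 4·p.
At (2, 3/2) this is 8.000.

8.000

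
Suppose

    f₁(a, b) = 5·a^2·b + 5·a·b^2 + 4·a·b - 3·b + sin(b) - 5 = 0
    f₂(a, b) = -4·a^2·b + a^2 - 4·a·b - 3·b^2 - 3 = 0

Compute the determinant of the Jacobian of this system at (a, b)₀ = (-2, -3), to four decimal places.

J = [[10·a·b + 5·b^2 + 4·b, 5·a^2 + 10·a·b + 4·a + cos(b) - 3], [-8·a·b + 2·a - 4·b, -4·a^2 - 4·a - 6·b]].
At the point, J = [[93.0000, 68.010008], [-40.0000, 10.0000]].
det J = 3650.4003.

3650.4003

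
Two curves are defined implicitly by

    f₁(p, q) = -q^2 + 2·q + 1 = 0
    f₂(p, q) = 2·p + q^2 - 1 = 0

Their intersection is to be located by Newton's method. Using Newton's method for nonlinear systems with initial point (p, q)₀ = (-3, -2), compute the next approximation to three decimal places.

(0.833, -0.833)

At (-3, -2): F = (-7.000, -3.000).
Jacobian J = [[0, -2·q + 2], [2, 2·q]].
At the point, J = [[0.000, 6.000], [2.000, -4.000]] (det J = -12.000).
Solving J·Δ = −F gives Δ = (3.833, 1.167).
Then the next iterate is (p, q)₁ = (0.833, -0.833).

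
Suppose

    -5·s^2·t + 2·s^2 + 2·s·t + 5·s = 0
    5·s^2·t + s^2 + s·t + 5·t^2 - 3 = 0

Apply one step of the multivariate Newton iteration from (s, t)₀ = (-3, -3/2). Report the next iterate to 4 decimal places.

At (-3, -3/2): F = (79.5000, -45.7500).
Jacobian J = [[-10·s·t + 4·s + 2·t + 5, -5·s^2 + 2·s], [10·s·t + 2·s + t, 5·s^2 + s + 10·t]].
At the point, J = [[-55.0000, -51.0000], [37.5000, 27.0000]] (det J = 427.5000).
Solving J·Δ = −F gives Δ = (0.4368, 1.0877).
Then the next iterate is (s, t)₁ = (-2.5632, -0.4123).

(-2.5632, -0.4123)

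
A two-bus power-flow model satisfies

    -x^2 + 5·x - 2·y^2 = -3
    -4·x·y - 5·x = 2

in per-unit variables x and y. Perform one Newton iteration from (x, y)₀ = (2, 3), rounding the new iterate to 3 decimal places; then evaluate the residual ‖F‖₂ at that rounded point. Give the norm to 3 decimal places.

At (2, 3): F = (-9.000, -36.000).
Jacobian J = [[-2·x + 5, -4·y], [-4·y - 5, -4·x]].
At the point, J = [[1.000, -12.000], [-17.000, -8.000]] (det J = -212.000).
Solving J·Δ = −F gives Δ = (-1.698, -0.892).
Then the next iterate is (x, y)₁ = (0.302, 2.108).
Re-evaluating at (0.302, 2.108): F = (-4.46853, -6.05646), so ‖F‖₂ = 7.527.

7.527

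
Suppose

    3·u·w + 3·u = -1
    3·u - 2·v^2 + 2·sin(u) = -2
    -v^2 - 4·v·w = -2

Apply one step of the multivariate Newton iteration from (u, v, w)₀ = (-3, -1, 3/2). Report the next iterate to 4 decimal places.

(-0.2808, 0.6271, 1.3771)

At (-3, -1, 3/2): F = (-21.5000, -9.282240, 7.0000).
Jacobian J = [[3·w + 3, 0, 3·u], [2·cos(u) + 3, -4·v, 0], [0, -2·v - 4·w, -4·v]].
At the point, J = [[7.5000, 0.0000, -9.0000], [1.020015, 4.0000, 0.0000], [0.0000, -4.0000, 4.0000]] (det J = 156.720540).
Solving J·Δ = −F gives Δ = (2.7192, 1.6271, -0.1229).
Then the next iterate is (u, v, w)₁ = (-0.2808, 0.6271, 1.3771).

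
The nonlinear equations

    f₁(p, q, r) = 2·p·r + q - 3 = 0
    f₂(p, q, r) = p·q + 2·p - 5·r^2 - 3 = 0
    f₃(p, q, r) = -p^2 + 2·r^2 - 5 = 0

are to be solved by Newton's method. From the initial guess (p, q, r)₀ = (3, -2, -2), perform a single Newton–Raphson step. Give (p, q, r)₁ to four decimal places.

At (3, -2, -2): F = (-17.0000, -23.0000, -6.0000).
Jacobian J = [[2·r, 1, 2·p], [q + 2, p, -10·r], [-2·p, 0, 4·r]].
At the point, J = [[-4.0000, 1.0000, 6.0000], [0.0000, 3.0000, 20.0000], [-6.0000, 0.0000, -8.0000]] (det J = 84.0000).
Solving J·Δ = −F gives Δ = (-2.5238, 0.0476, 1.1429).
Then the next iterate is (p, q, r)₁ = (0.4762, -1.9524, -0.8571).

(0.4762, -1.9524, -0.8571)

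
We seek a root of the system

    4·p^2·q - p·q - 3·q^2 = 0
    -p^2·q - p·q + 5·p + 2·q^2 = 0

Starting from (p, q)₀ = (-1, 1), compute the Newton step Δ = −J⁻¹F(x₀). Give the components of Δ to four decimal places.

(0.1667, 0.5000)

At (-1, 1): F = (2.0000, -3.0000).
Jacobian J = [[8·p·q - q, 4·p^2 - p - 6·q], [-2·p·q - q + 5, -p^2 - p + 4·q]].
At the point, J = [[-9.0000, -1.0000], [6.0000, 4.0000]] (det J = -30.0000).
Solving J·Δ = −F gives Δ = (0.1667, 0.5000).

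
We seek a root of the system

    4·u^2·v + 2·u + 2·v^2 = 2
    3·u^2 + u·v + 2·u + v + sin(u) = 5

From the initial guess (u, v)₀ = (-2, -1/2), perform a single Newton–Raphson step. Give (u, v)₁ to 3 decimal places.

At (-2, -1/2): F = (-13.500, 2.59070).
Jacobian J = [[8·u·v + 2, 4·u^2 + 4·v], [6·u + v + cos(u) + 2, u + 1]].
At the point, J = [[10.000, 14.000], [-10.91615, -1.000]] (det J = 142.82606).
Solving J·Δ = −F gives Δ = (0.159, 0.850).
Then the next iterate is (u, v)₁ = (-1.841, 0.350).

(-1.841, 0.350)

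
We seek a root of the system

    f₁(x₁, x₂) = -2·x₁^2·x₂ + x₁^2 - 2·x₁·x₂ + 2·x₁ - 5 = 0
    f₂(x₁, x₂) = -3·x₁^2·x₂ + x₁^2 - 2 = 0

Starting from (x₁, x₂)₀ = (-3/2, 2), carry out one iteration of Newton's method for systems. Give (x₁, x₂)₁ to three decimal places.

At (-3/2, 2): F = (-8.750, -13.250).
Jacobian J = [[-4·x₁·x₂ + 2·x₁ - 2·x₂ + 2, -2·x₁^2 - 2·x₁], [-6·x₁·x₂ + 2·x₁, -3·x₁^2]].
At the point, J = [[7.000, -1.500], [15.000, -6.750]] (det J = -24.750).
Solving J·Δ = −F gives Δ = (1.583, 1.556).
Then the next iterate is (x₁, x₂)₁ = (0.083, 3.556).

(0.083, 3.556)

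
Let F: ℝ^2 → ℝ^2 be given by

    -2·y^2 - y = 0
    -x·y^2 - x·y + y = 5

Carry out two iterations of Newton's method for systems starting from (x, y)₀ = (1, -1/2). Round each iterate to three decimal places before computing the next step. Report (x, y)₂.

At (1, -1/2): F = (0.000, -5.250).
Jacobian J = [[0, -4·y - 1], [-y^2 - y, -2·x·y - x + 1]].
At the point, J = [[0.000, 1.000], [0.250, 1.000]] (det J = -0.250).
Solving J·Δ = −F gives Δ = (21.000, 0.000).
Then the next iterate is (x, y)₁ = (22.000, -0.500).
Round to (22.000, -0.500) and repeat: F = (0.000, 0.000), J = [[0.000, 1.000], [0.250, 1.000]].
Δ = (0.000, 0.000), so (x, y)₂ = (22.000, -0.500).

(22.000, -0.500)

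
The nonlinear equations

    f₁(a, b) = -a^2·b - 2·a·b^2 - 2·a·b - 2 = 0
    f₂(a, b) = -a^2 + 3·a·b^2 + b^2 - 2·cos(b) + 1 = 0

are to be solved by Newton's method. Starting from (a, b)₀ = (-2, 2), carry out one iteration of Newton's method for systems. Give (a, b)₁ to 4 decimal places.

At (-2, 2): F = (14.0000, -22.167706).
Jacobian J = [[-2·a·b - 2·b^2 - 2·b, -a^2 - 4·a·b - 2·a], [-2·a + 3·b^2, 6·a·b + 2·b + 2·sin(b)]].
At the point, J = [[-4.0000, 16.0000], [16.0000, -18.181405]] (det J = -183.274379).
Solving J·Δ = −F gives Δ = (0.5464, -0.7384).
Then the next iterate is (a, b)₁ = (-1.4536, 1.2616).

(-1.4536, 1.2616)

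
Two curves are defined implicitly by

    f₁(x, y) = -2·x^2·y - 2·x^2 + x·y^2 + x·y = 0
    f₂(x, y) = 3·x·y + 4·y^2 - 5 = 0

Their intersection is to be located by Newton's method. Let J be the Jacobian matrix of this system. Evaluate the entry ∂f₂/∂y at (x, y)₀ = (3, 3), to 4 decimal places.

33.0000

∂f₂/∂y = 3·x + 8·y.
At (3, 3) this is 33.0000.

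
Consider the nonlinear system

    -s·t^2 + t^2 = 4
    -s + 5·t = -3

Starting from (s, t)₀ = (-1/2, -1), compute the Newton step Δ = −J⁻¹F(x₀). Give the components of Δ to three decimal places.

(-2.125, -0.125)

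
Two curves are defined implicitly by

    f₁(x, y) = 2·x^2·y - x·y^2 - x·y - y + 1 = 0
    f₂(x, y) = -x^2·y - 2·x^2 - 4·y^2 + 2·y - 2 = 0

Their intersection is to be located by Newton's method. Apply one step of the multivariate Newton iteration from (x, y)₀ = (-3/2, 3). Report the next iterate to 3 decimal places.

At (-3/2, 3): F = (29.500, -43.250).
Jacobian J = [[4·x·y - y^2 - y, 2·x^2 - 2·x·y - x - 1], [-2·x·y - 4·x, -x^2 - 8·y + 2]].
At the point, J = [[-30.000, 14.000], [15.000, -24.250]] (det J = 517.500).
Solving J·Δ = −F gives Δ = (0.212, -1.652).
Then the next iterate is (x, y)₁ = (-1.288, 1.348).

(-1.288, 1.348)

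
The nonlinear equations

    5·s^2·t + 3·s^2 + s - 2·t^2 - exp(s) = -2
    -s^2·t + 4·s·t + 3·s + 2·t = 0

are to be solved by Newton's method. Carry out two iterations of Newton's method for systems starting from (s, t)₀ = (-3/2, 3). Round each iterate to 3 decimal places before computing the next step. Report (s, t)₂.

At (-3/2, 3): F = (22.77687, -23.250).
Jacobian J = [[10·s·t + 6·s - exp(s) + 1, 5·s^2 - 4·t], [-2·s·t + 4·t + 3, -s^2 + 4·s + 2]].
At the point, J = [[-53.22313, -0.750], [24.000, -6.250]] (det J = 350.64456).
Solving J·Δ = −F gives Δ = (0.456, -1.970).
Then the next iterate is (s, t)₁ = (-1.044, 1.030).
Round to (-1.044, 1.030) and repeat: F = (7.36513, -6.49591), J = [[-16.36924, 1.32968], [9.27064, -3.26594]].
Δ = (0.375, -0.925), so (s, t)₂ = (-0.669, 0.105).

(-0.669, 0.105)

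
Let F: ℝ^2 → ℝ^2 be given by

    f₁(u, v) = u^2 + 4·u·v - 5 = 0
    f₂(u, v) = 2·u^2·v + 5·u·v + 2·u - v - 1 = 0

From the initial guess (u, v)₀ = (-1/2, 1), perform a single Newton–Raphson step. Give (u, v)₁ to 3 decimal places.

(-10.750, -17.750)

At (-1/2, 1): F = (-6.750, -5.000).
Jacobian J = [[2·u + 4·v, 4·u], [4·u·v + 5·v + 2, 2·u^2 + 5·u - 1]].
At the point, J = [[3.000, -2.000], [5.000, -3.000]] (det J = 1.000).
Solving J·Δ = −F gives Δ = (-10.250, -18.750).
Then the next iterate is (u, v)₁ = (-10.750, -17.750).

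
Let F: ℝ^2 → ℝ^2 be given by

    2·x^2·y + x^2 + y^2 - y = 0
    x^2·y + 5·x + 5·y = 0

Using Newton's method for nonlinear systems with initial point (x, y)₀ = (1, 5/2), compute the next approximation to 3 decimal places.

(6.125, -9.375)

At (1, 5/2): F = (9.750, 20.000).
Jacobian J = [[4·x·y + 2·x, 2·x^2 + 2·y - 1], [2·x·y + 5, x^2 + 5]].
At the point, J = [[12.000, 6.000], [10.000, 6.000]] (det J = 12.000).
Solving J·Δ = −F gives Δ = (5.125, -11.875).
Then the next iterate is (x, y)₁ = (6.125, -9.375).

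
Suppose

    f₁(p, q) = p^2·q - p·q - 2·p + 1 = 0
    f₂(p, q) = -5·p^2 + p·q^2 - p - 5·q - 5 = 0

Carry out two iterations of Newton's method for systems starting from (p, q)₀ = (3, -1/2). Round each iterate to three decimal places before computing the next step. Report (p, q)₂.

At (3, -1/2): F = (-8.000, -49.750).
Jacobian J = [[2·p·q - q - 2, p^2 - p], [-10·p + q^2 - 1, 2·p·q - 5]].
At the point, J = [[-4.500, 6.000], [-30.750, -8.000]] (det J = 220.500).
Solving J·Δ = −F gives Δ = (-1.644, 0.100).
Then the next iterate is (p, q)₁ = (1.356, -0.400).
Round to (1.356, -0.400) and repeat: F = (-1.90509, -13.33272), J = [[-2.68480, 0.48274], [-14.400, -6.08480]].
Δ = (-0.774, -0.359), so (p, q)₂ = (0.582, -0.759).

(0.582, -0.759)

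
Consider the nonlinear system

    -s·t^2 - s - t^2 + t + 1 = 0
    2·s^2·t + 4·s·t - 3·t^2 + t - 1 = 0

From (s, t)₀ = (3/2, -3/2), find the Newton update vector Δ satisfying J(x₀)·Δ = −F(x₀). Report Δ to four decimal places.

At (3/2, -3/2): F = (-7.6250, -25.0000).
Jacobian J = [[-t^2 - 1, -2·s·t - 2·t + 1], [4·s·t + 4·t, 2·s^2 + 4·s - 6·t + 1]].
At the point, J = [[-3.2500, 8.5000], [-15.0000, 20.5000]] (det J = 60.8750).
Solving J·Δ = −F gives Δ = (-0.9230, 0.5441).

(-0.9230, 0.5441)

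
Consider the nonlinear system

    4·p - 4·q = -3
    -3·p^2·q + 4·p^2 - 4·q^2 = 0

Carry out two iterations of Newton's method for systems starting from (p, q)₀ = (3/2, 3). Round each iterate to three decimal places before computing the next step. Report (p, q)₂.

At (3/2, 3): F = (-3.000, -47.250).
Jacobian J = [[4, -4], [-6·p·q + 8·p, -3·p^2 - 8·q]].
At the point, J = [[4.000, -4.000], [-15.000, -30.750]] (det J = -183.000).
Solving J·Δ = −F gives Δ = (-0.529, -1.279).
Then the next iterate is (p, q)₁ = (0.971, 1.721).
Round to (0.971, 1.721) and repeat: F = (0.000, -12.94389), J = [[4.000, -4.000], [-2.25855, -16.59652]].
Δ = (-0.686, -0.686), so (p, q)₂ = (0.285, 1.035).

(0.285, 1.035)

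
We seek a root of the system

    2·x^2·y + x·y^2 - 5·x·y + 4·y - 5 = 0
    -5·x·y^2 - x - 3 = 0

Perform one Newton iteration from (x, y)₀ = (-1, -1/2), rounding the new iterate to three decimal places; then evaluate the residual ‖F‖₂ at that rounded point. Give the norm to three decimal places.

At (-1, -1/2): F = (-10.750, -0.750).
Jacobian J = [[4·x·y + y^2 - 5·y, 2·x^2 + 2·x·y - 5·x + 4], [-5·y^2 - 1, -10·x·y]].
At the point, J = [[4.750, 12.000], [-2.250, -5.000]] (det J = 3.250).
Solving J·Δ = −F gives Δ = (-19.308, 8.538).
Then the next iterate is (x, y)₁ = (-20.308, 8.038).
Re-evaluating at (-20.308, 8.038): F = (6161.22328, 6577.75094), so ‖F‖₂ = 9012.629.

9012.629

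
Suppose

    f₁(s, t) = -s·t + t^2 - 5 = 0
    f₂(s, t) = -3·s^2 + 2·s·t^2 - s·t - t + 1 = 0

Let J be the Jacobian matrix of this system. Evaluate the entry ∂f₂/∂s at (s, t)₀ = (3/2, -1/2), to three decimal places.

∂f₂/∂s = -6·s + 2·t^2 - t.
At (3/2, -1/2) this is -8.000.

-8.000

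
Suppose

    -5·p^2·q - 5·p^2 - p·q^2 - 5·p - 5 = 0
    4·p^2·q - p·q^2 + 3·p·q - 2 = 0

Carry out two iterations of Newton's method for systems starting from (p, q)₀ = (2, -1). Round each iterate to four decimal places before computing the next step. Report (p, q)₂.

(-1.1745, -7.5069)

At (2, -1): F = (-17.0000, -26.0000).
Jacobian J = [[-10·p·q - 10·p - q^2 - 5, -5·p^2 - 2·p·q], [8·p·q - q^2 + 3·q, 4·p^2 - 2·p·q + 3·p]].
At the point, J = [[-6.0000, -16.0000], [-20.0000, 26.0000]] (det J = -476.0000).
Solving J·Δ = −F gives Δ = (-1.8025, -0.3866).
Then the next iterate is (p, q)₁ = (0.1975, -1.3866).
Round to (0.1975, -1.3866) and repeat: F = (-6.291826, -3.417630), J = [[-6.159125, 0.352676], [-8.273288, 1.296232]].
Δ = (-1.3720, -6.1203), so (p, q)₂ = (-1.1745, -7.5069).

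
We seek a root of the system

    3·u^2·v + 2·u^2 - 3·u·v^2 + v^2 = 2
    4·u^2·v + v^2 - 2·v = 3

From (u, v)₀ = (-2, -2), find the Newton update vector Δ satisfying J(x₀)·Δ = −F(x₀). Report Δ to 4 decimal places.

(0.6014, 0.7754)

At (-2, -2): F = (10.0000, -27.0000).
Jacobian J = [[6·u·v + 4·u - 3·v^2, 3·u^2 - 6·u·v + 2·v], [8·u·v, 4·u^2 + 2·v - 2]].
At the point, J = [[4.0000, -16.0000], [32.0000, 10.0000]] (det J = 552.0000).
Solving J·Δ = −F gives Δ = (0.6014, 0.7754).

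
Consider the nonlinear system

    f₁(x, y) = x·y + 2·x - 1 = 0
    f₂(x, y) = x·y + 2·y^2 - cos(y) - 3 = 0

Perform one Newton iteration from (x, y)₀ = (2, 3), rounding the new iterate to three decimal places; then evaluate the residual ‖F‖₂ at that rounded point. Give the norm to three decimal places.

4.582

At (2, 3): F = (9.000, 21.98999).
Jacobian J = [[y + 2, x], [y, x + 4·y + sin(y)]].
At the point, J = [[5.000, 2.000], [3.000, 14.14112]] (det J = 64.70560).
Solving J·Δ = −F gives Δ = (-1.287, -1.282).
Then the next iterate is (x, y)₁ = (0.713, 1.718).
Re-evaluating at (0.713, 1.718): F = (1.65093, 4.27465), so ‖F‖₂ = 4.582.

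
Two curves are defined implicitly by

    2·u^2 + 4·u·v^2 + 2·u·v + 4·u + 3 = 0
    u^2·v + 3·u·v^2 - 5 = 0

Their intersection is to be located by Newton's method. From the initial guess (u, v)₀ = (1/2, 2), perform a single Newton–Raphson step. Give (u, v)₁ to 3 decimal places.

(-1.784, 6.877)

At (1/2, 2): F = (15.500, 1.500).
Jacobian J = [[4·u + 4·v^2 + 2·v + 4, 8·u·v + 2·u], [2·u·v + 3·v^2, u^2 + 6·u·v]].
At the point, J = [[26.000, 9.000], [14.000, 6.250]] (det J = 36.500).
Solving J·Δ = −F gives Δ = (-2.284, 4.877).
Then the next iterate is (u, v)₁ = (-1.784, 6.877).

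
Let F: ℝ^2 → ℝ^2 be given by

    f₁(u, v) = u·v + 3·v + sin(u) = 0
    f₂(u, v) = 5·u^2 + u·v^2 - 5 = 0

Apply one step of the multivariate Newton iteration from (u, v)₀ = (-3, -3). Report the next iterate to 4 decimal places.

At (-3, -3): F = (-0.141120, 13.0000).
Jacobian J = [[v + cos(u), u + 3], [10·u + v^2, 2·u·v]].
At the point, J = [[-3.989992, 0.0000], [-21.0000, 18.0000]] (det J = -71.819865).
Solving J·Δ = −F gives Δ = (-0.0354, -0.7635).
Then the next iterate is (u, v)₁ = (-3.0354, -3.7635).

(-3.0354, -3.7635)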